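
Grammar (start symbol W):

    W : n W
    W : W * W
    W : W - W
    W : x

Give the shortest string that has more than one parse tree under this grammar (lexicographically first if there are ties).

length 1: no string has ≥2 trees
length 2: no string has ≥2 trees
length 3: no string has ≥2 trees
length 4: n x * x has 2 parse trees

Two derivations of n x * x:
  W ⇒ n W ⇒ n W * W ⇒ n x * W ⇒ n x * x
  W ⇒ W * W ⇒ n W * W ⇒ n x * W ⇒ n x * x

n x * x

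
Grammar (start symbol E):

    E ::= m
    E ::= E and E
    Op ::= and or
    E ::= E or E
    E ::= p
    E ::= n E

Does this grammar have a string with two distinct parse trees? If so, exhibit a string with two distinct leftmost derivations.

Witness: n m and m

Derivation 1: E ⇒ E and E ⇒ n E and E ⇒ n m and E ⇒ n m and m
Derivation 2: E ⇒ n E ⇒ n E and E ⇒ n m and E ⇒ n m and m

Two distinct leftmost derivations for the same string.

Ambiguous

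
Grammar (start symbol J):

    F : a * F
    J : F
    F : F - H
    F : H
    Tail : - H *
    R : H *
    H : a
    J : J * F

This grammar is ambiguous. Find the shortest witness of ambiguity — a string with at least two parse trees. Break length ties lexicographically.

a * a

length 1: no string has ≥2 trees
length 3: a * a has 2 parse trees

Two derivations of a * a:
  J ⇒ F ⇒ a * F ⇒ a * H ⇒ a * a
  J ⇒ J * F ⇒ F * F ⇒ H * F ⇒ a * F ⇒ a * H ⇒ a * a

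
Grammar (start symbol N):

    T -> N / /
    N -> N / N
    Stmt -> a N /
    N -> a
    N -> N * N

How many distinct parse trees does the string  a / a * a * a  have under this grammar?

Parse trees for a / a * a * a:
  [N [N a] / [N [N a] * [N [N a] * [N a]]]]
  [N [N a] / [N [N [N a] * [N a]] * [N a]]]
  [N [N [N a] / [N a]] * [N [N a] * [N a]]]
  [N [N [N a] / [N [N a] * [N a]]] * [N a]]
  [N [N [N [N a] / [N a]] * [N a]] * [N a]]

5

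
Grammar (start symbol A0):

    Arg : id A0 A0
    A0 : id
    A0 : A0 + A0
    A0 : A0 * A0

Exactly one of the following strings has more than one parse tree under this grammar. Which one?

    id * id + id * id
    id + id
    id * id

id * id + id * id

id * id + id * id: 5 trees
id + id: 1 tree
id * id: 1 tree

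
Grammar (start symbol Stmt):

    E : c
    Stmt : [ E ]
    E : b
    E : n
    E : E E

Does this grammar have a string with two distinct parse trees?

Ambiguous

Witness: [ b b b ]

Derivation 1: Stmt ⇒ [ E ] ⇒ [ E E ] ⇒ [ b E ] ⇒ [ b E E ] ⇒ [ b b E ] ⇒ [ b b b ]
Derivation 2: Stmt ⇒ [ E ] ⇒ [ E E ] ⇒ [ E E E ] ⇒ [ b E E ] ⇒ [ b b E ] ⇒ [ b b b ]

Two distinct leftmost derivations for the same string.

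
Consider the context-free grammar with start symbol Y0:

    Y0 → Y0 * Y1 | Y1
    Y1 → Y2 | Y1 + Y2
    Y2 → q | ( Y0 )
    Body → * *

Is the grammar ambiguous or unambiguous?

Only Y0, Y1, Y2 are reachable from Y0; ignoring the rest: Y0 → Y0 * Y1 | Y1  ;  Y1 → Y1 + Y2 | Y2  — a left-associative chain with Y2 at the bottom. Each string factors uniquely by precedence.

Unambiguous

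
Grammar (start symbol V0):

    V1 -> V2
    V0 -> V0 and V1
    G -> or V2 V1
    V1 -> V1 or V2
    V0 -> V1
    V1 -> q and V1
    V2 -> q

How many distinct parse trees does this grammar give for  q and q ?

Parse trees for q and q:
  [V0 [V0 [V1 [V2 q]]] and [V1 [V2 q]]]
  [V0 [V1 q and [V1 [V2 q]]]]

2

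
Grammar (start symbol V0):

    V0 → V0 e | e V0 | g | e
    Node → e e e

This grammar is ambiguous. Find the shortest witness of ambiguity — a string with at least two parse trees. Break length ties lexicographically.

length 1: no string has ≥2 trees
length 2: e e has 2 parse trees

Two derivations of e e:
  V0 ⇒ V0 e ⇒ e e
  V0 ⇒ e V0 ⇒ e e

e e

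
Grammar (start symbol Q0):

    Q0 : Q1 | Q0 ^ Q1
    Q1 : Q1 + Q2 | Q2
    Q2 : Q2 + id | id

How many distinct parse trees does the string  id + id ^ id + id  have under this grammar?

4

Parse trees for id + id ^ id + id:
  [Q0 [Q0 [Q1 [Q1 [Q2 id]] + [Q2 id]]] ^ [Q1 [Q1 [Q2 id]] + [Q2 id]]]
  [Q0 [Q0 [Q1 [Q1 [Q2 id]] + [Q2 id]]] ^ [Q1 [Q2 [Q2 id] + id]]]
  [Q0 [Q0 [Q1 [Q2 [Q2 id] + id]]] ^ [Q1 [Q1 [Q2 id]] + [Q2 id]]]
  [Q0 [Q0 [Q1 [Q2 [Q2 id] + id]]] ^ [Q1 [Q2 [Q2 id] + id]]]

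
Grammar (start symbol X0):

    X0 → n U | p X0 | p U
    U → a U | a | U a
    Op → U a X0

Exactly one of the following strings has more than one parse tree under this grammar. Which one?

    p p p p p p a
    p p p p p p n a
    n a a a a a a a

p p p p p p a: 1 tree
p p p p p p n a: 1 tree
n a a a a a a a: 64 trees

n a a a a a a a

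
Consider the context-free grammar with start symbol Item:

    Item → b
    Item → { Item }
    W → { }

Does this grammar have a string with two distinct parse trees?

Only Item is reachable from Item; ignoring the rest: Each string is a nest of matched brackets around a single atom. An opening bracket forces the recursive rule; an atom forces the base rule.

Unambiguous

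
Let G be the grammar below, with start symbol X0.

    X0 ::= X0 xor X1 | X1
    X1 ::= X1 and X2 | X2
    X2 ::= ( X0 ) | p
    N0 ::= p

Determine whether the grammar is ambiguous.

Only X0, X1, X2 are reachable from X0; ignoring the rest: The grammar is stratified — X0 handles 'xor' (left-recursive), X1 handles 'and', X2 atoms. Each operator has a fixed associativity and precedence level, so every string has one parse.

Unambiguous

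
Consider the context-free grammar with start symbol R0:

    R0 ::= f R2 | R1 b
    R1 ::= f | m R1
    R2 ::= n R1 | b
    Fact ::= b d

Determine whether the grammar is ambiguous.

Ambiguous

Witness: f b

Derivation 1: R0 ⇒ f R2 ⇒ f b
Derivation 2: R0 ⇒ R1 b ⇒ f b

Two distinct leftmost derivations for the same string.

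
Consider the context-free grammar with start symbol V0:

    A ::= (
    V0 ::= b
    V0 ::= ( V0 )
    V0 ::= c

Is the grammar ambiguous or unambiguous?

Unambiguous

(A is unreachable from V0, so its rules don't affect L(V0).) Each string is a nest of matched brackets around a single atom. An opening bracket forces the recursive rule; an atom forces the base rule.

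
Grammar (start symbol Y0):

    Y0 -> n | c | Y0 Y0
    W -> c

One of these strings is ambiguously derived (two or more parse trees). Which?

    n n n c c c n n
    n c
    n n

n n n c c c n n

n n n c c c n n: 429 trees
n c: 1 tree
n n: 1 tree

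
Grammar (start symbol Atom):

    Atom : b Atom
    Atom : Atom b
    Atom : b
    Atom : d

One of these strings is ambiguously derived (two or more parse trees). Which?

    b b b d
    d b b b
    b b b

b b b

b b b d: 1 tree
d b b b: 1 tree
b b b: 4 trees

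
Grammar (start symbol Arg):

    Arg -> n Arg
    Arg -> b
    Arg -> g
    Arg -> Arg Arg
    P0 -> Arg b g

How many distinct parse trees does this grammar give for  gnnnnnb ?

1

Parse trees for gnnnnnb:
  [Arg [Arg g] [Arg n [Arg n [Arg n [Arg n [Arg n [Arg b]]]]]]]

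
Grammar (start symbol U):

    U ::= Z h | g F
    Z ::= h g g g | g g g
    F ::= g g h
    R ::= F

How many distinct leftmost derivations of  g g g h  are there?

2

Parse trees for g g g h:
  [U [Z g g g] h]
  [U g [F g g h]]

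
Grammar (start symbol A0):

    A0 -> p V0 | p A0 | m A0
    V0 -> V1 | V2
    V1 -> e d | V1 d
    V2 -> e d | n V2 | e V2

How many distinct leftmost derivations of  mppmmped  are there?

Parse trees for mppmmped:
  [A0 m [A0 p [A0 p [A0 m [A0 m [A0 p [V0 [V1 e d]]]]]]]]
  [A0 m [A0 p [A0 p [A0 m [A0 m [A0 p [V0 [V2 e d]]]]]]]]

2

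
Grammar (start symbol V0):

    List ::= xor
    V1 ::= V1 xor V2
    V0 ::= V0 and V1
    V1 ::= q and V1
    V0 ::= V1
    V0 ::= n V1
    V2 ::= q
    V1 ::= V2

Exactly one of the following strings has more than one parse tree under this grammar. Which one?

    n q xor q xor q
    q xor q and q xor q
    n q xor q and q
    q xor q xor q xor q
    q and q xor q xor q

n q xor q xor q: 1 tree
q xor q and q xor q: 1 tree
n q xor q and q: 1 tree
q xor q xor q xor q: 1 tree
q and q xor q xor q: 4 trees

q and q xor q xor q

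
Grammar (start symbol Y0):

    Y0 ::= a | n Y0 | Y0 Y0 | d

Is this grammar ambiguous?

Witness: a a a

Derivation 1: Y0 ⇒ Y0 Y0 ⇒ a Y0 ⇒ a Y0 Y0 ⇒ a a Y0 ⇒ a a a
Derivation 2: Y0 ⇒ Y0 Y0 ⇒ Y0 Y0 Y0 ⇒ a Y0 Y0 ⇒ a a Y0 ⇒ a a a

Two distinct leftmost derivations for the same string.

Ambiguous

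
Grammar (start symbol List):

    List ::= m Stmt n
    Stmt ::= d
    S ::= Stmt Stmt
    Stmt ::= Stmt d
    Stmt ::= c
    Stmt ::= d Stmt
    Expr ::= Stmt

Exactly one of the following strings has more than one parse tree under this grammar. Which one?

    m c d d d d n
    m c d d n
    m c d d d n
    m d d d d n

m d d d d n

m c d d d d n: 1 tree
m c d d n: 1 tree
m c d d d n: 1 tree
m d d d d n: 8 trees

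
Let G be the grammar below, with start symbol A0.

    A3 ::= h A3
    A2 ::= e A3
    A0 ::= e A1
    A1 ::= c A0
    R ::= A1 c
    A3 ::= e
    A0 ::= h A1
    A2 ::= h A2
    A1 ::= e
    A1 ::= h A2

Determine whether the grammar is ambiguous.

Unambiguous

(R is unreachable from A0, so its rules don't affect L(A0).) Each reachable nonterminal has at most one production per leading terminal, and all productions are right-linear; the derivation is determined token-by-token.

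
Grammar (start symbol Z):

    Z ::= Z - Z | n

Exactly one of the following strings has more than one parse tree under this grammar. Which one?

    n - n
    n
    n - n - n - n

n - n: 1 tree
n: 1 tree
n - n - n - n: 5 trees

n - n - n - n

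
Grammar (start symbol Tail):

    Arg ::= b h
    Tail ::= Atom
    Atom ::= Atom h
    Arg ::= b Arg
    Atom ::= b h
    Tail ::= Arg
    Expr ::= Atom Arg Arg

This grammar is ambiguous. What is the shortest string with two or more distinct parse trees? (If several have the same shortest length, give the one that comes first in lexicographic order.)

length 2: b h has 2 parse trees

Two derivations of b h:
  Tail ⇒ Atom ⇒ b h
  Tail ⇒ Arg ⇒ b h

b h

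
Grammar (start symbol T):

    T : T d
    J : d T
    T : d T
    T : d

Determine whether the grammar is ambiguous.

Witness: d d

Derivation 1: T ⇒ T d ⇒ d d
Derivation 2: T ⇒ d T ⇒ d d

Two distinct leftmost derivations for the same string.

Ambiguous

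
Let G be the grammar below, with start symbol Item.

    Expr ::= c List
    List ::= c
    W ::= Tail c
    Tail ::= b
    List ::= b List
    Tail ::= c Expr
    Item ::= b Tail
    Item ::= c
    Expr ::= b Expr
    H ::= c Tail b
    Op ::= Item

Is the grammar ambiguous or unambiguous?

Unambiguous

Only Item, Tail, Expr, List are reachable from Item; ignoring the rest: Each reachable nonterminal has at most one production per leading terminal, and all productions are right-linear; the derivation is determined token-by-token.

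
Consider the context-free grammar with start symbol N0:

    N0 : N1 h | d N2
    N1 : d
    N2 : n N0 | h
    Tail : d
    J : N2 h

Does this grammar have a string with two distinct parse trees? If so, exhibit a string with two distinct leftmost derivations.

Witness: d h

Derivation 1: N0 ⇒ N1 h ⇒ d h
Derivation 2: N0 ⇒ d N2 ⇒ d h

Two distinct leftmost derivations for the same string.

Ambiguous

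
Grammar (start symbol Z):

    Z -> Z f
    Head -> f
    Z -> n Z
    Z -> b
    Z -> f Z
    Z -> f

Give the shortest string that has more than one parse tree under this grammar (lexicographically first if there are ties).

f f

length 1: no string has ≥2 trees
length 2: f f has 2 parse trees

Two derivations of f f:
  Z ⇒ Z f ⇒ f f
  Z ⇒ f Z ⇒ f f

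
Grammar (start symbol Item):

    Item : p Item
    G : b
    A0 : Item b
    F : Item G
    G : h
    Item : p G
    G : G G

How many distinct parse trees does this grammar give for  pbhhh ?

5

Parse trees for pbhhh:
  [Item p [G [G b] [G [G h] [G [G h] [G h]]]]]
  [Item p [G [G b] [G [G [G h] [G h]] [G h]]]]
  [Item p [G [G [G b] [G h]] [G [G h] [G h]]]]
  [Item p [G [G [G b] [G [G h] [G h]]] [G h]]]
  [Item p [G [G [G [G b] [G h]] [G h]] [G h]]]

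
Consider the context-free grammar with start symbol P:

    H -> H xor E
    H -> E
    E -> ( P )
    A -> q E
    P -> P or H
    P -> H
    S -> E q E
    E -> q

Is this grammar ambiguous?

(A, S are unreachable from P, so their rules don't affect L(P).) This is a standard precedence ladder (P over H over E), with each level left-recursive on its own operator ('or' at P, 'xor' at H). That structure is LR(1), hence unambiguous.

Unambiguous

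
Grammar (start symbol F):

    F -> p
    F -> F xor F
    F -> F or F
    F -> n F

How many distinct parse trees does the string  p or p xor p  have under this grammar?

2

Parse trees for p or p xor p:
  [F [F [F p] or [F p]] xor [F p]]
  [F [F p] or [F [F p] xor [F p]]]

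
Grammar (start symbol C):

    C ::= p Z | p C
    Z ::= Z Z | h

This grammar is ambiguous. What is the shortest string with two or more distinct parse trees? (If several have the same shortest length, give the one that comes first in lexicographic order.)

length 2: no string has ≥2 trees
length 3: no string has ≥2 trees
length 4: p h h h has 2 parse trees

Two derivations of p h h h:
  C ⇒ p Z ⇒ p Z Z ⇒ p Z Z Z ⇒ p h Z Z ⇒ p h h Z ⇒ p h h h
  C ⇒ p Z ⇒ p Z Z ⇒ p h Z ⇒ p h Z Z ⇒ p h h Z ⇒ p h h h

p h h h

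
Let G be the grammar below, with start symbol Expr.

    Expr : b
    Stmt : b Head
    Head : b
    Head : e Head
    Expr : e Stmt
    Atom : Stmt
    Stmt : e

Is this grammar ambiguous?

(Atom is unreachable from Expr, so its rules don't affect L(Expr).) The reachable rules are right-linear with at most one rule per (nonterminal, next-terminal) pair. Each input token forces the next rule, so parsing is deterministic.

Unambiguous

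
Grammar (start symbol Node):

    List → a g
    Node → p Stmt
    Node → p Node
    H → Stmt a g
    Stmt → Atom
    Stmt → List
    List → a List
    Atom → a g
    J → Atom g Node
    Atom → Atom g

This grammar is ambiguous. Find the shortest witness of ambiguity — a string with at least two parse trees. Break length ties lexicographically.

p a g

length 3: p a g has 2 parse trees

Two derivations of p a g:
  Node ⇒ p Stmt ⇒ p Atom ⇒ p a g
  Node ⇒ p Stmt ⇒ p List ⇒ p a g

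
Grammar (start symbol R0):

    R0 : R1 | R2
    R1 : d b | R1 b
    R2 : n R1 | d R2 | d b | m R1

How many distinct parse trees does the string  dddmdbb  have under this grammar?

1

Parse trees for dddmdbb:
  [R0 [R2 d [R2 d [R2 d [R2 m [R1 [R1 d b] b]]]]]]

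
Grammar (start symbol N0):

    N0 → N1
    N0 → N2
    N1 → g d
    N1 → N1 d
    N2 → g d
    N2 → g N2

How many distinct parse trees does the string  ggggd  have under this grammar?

1

Parse trees for ggggd:
  [N0 [N2 g [N2 g [N2 g [N2 g d]]]]]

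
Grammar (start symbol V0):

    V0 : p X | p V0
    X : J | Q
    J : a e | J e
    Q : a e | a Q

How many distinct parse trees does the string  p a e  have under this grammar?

Parse trees for p a e:
  [V0 p [X [J a e]]]
  [V0 p [X [Q a e]]]

2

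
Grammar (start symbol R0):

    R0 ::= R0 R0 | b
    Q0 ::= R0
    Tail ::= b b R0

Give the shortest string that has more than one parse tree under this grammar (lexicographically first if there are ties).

length 1: no string has ≥2 trees
length 2: no string has ≥2 trees
length 3: b b b has 2 parse trees

Two derivations of b b b:
  R0 ⇒ R0 R0 ⇒ R0 R0 R0 ⇒ b R0 R0 ⇒ b b R0 ⇒ b b b
  R0 ⇒ R0 R0 ⇒ b R0 ⇒ b R0 R0 ⇒ b b R0 ⇒ b b b

b b b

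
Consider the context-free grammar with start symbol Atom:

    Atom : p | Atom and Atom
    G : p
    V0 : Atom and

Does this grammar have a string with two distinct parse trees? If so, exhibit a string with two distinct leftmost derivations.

Ambiguous

Witness: p and p and p

Derivation 1: Atom ⇒ Atom and Atom ⇒ p and Atom ⇒ p and Atom and Atom ⇒ p and p and Atom ⇒ p and p and p
Derivation 2: Atom ⇒ Atom and Atom ⇒ Atom and Atom and Atom ⇒ p and Atom and Atom ⇒ p and p and Atom ⇒ p and p and p

Two distinct leftmost derivations for the same string.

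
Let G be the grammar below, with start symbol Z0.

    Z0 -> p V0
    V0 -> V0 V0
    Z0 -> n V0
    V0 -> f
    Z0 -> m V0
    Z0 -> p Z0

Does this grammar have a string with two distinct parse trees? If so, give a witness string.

Ambiguous

Witness: m f f f

Derivation 1: Z0 ⇒ m V0 ⇒ m V0 V0 ⇒ m V0 V0 V0 ⇒ m f V0 V0 ⇒ m f f V0 ⇒ m f f f
Derivation 2: Z0 ⇒ m V0 ⇒ m V0 V0 ⇒ m f V0 ⇒ m f V0 V0 ⇒ m f f V0 ⇒ m f f f

Two distinct leftmost derivations for the same string.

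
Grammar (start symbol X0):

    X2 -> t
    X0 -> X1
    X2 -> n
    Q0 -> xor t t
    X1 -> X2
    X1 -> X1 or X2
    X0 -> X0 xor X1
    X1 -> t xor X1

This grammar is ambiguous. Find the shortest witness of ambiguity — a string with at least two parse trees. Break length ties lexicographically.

length 1: no string has ≥2 trees
length 3: t xor n has 2 parse trees

Two derivations of t xor n:
  X0 ⇒ X1 ⇒ t xor X1 ⇒ t xor X2 ⇒ t xor n
  X0 ⇒ X0 xor X1 ⇒ X1 xor X1 ⇒ X2 xor X1 ⇒ t xor X1 ⇒ t xor X2 ⇒ t xor n

t xor n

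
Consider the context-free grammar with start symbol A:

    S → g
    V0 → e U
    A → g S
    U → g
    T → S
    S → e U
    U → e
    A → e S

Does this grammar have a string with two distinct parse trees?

Unambiguous

(T, V0 are unreachable from A, so their rules don't affect L(A).) Each reachable nonterminal has at most one production per leading terminal, and all productions are right-linear; the derivation is determined token-by-token.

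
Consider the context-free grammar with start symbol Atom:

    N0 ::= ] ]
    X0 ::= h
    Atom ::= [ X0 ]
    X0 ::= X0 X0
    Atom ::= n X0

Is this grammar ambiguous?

Witness: n h h h

Derivation 1: Atom ⇒ n X0 ⇒ n X0 X0 ⇒ n h X0 ⇒ n h X0 X0 ⇒ n h h X0 ⇒ n h h h
Derivation 2: Atom ⇒ n X0 ⇒ n X0 X0 ⇒ n X0 X0 X0 ⇒ n h X0 X0 ⇒ n h h X0 ⇒ n h h h

Two distinct leftmost derivations for the same string.

Ambiguous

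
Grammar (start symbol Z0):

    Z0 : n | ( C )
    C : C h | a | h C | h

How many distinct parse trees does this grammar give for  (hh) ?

Parse trees for (hh):
  [Z0 ( [C [C h] h] )]
  [Z0 ( [C h [C h]] )]

2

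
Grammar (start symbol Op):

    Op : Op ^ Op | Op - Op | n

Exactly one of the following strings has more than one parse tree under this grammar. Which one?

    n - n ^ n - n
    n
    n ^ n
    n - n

n - n ^ n - n

n - n ^ n - n: 5 trees
n: 1 tree
n ^ n: 1 tree
n - n: 1 tree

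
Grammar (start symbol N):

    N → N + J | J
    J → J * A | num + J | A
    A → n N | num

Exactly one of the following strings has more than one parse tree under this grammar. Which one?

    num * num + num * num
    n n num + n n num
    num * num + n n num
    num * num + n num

num * num + num * num: 1 tree
n n num + n n num: 4 trees
num * num + n n num: 1 tree
num * num + n num: 1 tree

n n num + n n num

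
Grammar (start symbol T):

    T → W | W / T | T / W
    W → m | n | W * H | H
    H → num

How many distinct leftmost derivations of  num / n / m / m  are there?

8

Parse trees for num / n / m / m:
  [T [W [H num]] / [T [W n] / [T [W m] / [T [W m]]]]]
  [T [W [H num]] / [T [W n] / [T [T [W m]] / [W m]]]]
  [T [W [H num]] / [T [T [W n] / [T [W m]]] / [W m]]]
  [T [W [H num]] / [T [T [T [W n]] / [W m]] / [W m]]]
  [T [T [W [H num]] / [T [W n] / [T [W m]]]] / [W m]]
  [T [T [W [H num]] / [T [T [W n]] / [W m]]] / [W m]]
  [T [T [T [W [H num]] / [T [W n]]] / [W m]] / [W m]]
  [T [T [T [T [W [H num]]] / [W n]] / [W m]] / [W m]]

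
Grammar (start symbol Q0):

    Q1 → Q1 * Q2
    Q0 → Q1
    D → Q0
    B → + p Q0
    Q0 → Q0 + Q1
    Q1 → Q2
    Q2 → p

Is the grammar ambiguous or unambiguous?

Unambiguous

Only Q0, Q1, Q2 are reachable from Q0; ignoring the rest: Q0 → Q0 + Q1 | Q1  ;  Q1 → Q1 * Q2 | Q2  — a left-associative chain with Q2 at the bottom. Each string factors uniquely by precedence.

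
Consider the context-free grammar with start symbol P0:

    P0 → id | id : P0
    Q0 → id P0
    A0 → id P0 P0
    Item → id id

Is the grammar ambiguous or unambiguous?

(Q0, A0, Item are unreachable from P0, so their rules don't affect L(P0).) The reachable grammar is A → atom sep A | atom. Each atom is followed by either the separator (recurse) or end-of-string (stop) — no choice point.

Unambiguous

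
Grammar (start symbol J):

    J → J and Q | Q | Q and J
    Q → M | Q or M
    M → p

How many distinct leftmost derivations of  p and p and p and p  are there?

Parse trees for p and p and p and p:
  [J [J [J [J [Q [M p]]] and [Q [M p]]] and [Q [M p]]] and [Q [M p]]]
  [J [J [J [Q [M p]] and [J [Q [M p]]]] and [Q [M p]]] and [Q [M p]]]
  [J [J [Q [M p]] and [J [J [Q [M p]]] and [Q [M p]]]] and [Q [M p]]]
  [J [J [Q [M p]] and [J [Q [M p]] and [J [Q [M p]]]]] and [Q [M p]]]
  [J [Q [M p]] and [J [J [J [Q [M p]]] and [Q [M p]]] and [Q [M p]]]]
  [J [Q [M p]] and [J [J [Q [M p]] and [J [Q [M p]]]] and [Q [M p]]]]
  [J [Q [M p]] and [J [Q [M p]] and [J [J [Q [M p]]] and [Q [M p]]]]]
  [J [Q [M p]] and [J [Q [M p]] and [J [Q [M p]] and [J [Q [M p]]]]]]

8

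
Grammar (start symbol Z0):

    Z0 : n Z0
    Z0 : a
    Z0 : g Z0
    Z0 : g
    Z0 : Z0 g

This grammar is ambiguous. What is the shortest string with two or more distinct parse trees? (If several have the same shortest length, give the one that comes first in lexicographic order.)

length 1: no string has ≥2 trees
length 2: g g has 2 parse trees

Two derivations of g g:
  Z0 ⇒ g Z0 ⇒ g g
  Z0 ⇒ Z0 g ⇒ g g

g g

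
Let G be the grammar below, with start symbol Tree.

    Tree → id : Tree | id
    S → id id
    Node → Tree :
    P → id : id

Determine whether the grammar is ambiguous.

Unambiguous

(S, Node, P are unreachable from Tree, so their rules don't affect L(Tree).) Right-recursive list with a separator: after each atom, whether the separator follows determines the rule. One parse per string.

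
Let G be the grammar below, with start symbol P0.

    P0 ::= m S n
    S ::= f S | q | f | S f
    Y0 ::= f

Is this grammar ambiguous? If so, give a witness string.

Witness: m f f n

Derivation 1: P0 ⇒ m S n ⇒ m f S n ⇒ m f f n
Derivation 2: P0 ⇒ m S n ⇒ m S f n ⇒ m f f n

Two distinct leftmost derivations for the same string.

Ambiguous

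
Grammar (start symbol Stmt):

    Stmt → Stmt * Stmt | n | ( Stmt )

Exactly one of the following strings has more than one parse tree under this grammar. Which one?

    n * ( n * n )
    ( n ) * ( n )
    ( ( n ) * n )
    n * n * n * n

n * n * n * n

n * ( n * n ): 1 tree
( n ) * ( n ): 1 tree
( ( n ) * n ): 1 tree
n * n * n * n: 5 trees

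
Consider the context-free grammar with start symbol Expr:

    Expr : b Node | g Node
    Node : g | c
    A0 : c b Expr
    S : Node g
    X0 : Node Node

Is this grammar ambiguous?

Unambiguous

(A0, S, X0 are unreachable from Expr, so their rules don't affect L(Expr).) The reachable rules are right-linear with at most one rule per (nonterminal, next-terminal) pair. Each input token forces the next rule, so parsing is deterministic.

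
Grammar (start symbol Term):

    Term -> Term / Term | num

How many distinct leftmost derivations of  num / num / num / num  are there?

5

Parse trees for num / num / num / num:
  [Term [Term num] / [Term [Term num] / [Term [Term num] / [Term num]]]]
  [Term [Term num] / [Term [Term [Term num] / [Term num]] / [Term num]]]
  [Term [Term [Term num] / [Term num]] / [Term [Term num] / [Term num]]]
  [Term [Term [Term num] / [Term [Term num] / [Term num]]] / [Term num]]
  [Term [Term [Term [Term num] / [Term num]] / [Term num]] / [Term num]]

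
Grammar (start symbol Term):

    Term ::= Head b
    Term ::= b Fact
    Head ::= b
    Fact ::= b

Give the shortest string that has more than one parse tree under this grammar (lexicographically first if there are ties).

b b

length 2: b b has 2 parse trees

Two derivations of b b:
  Term ⇒ Head b ⇒ b b
  Term ⇒ b Fact ⇒ b b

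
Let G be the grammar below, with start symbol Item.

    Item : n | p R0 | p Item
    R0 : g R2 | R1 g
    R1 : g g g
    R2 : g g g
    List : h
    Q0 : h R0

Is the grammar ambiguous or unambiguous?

Ambiguous

Witness: p g g g g

Derivation 1: Item ⇒ p R0 ⇒ p g R2 ⇒ p g g g g
Derivation 2: Item ⇒ p R0 ⇒ p R1 g ⇒ p g g g g

Two distinct leftmost derivations for the same string.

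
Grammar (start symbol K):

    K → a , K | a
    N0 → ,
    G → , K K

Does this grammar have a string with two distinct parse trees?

Only K is reachable from K; ignoring the rest: The reachable grammar is A → atom sep A | atom. Each atom is followed by either the separator (recurse) or end-of-string (stop) — no choice point.

Unambiguous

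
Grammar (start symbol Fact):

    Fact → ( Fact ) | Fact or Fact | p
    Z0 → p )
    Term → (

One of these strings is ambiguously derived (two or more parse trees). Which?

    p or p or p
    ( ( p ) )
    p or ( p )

p or p or p

p or p or p: 2 trees
( ( p ) ): 1 tree
p or ( p ): 1 tree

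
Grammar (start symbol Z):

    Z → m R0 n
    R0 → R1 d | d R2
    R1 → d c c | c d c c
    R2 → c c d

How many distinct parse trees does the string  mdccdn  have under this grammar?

Parse trees for mdccdn:
  [Z m [R0 [R1 d c c] d] n]
  [Z m [R0 d [R2 c c d]] n]

2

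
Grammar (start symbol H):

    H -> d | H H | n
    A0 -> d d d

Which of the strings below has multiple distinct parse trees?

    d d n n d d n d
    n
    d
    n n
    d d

d d n n d d n d

d d n n d d n d: 429 trees
n: 1 tree
d: 1 tree
n n: 1 tree
d d: 1 tree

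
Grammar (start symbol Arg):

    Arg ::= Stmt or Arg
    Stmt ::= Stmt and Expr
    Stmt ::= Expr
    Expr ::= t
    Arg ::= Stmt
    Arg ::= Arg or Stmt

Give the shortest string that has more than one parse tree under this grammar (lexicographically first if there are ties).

length 1: no string has ≥2 trees
length 3: t or t has 2 parse trees

Two derivations of t or t:
  Arg ⇒ Stmt or Arg ⇒ Expr or Arg ⇒ t or Arg ⇒ t or Stmt ⇒ t or Expr ⇒ t or t
  Arg ⇒ Arg or Stmt ⇒ Stmt or Stmt ⇒ Expr or Stmt ⇒ t or Stmt ⇒ t or Expr ⇒ t or t

t or t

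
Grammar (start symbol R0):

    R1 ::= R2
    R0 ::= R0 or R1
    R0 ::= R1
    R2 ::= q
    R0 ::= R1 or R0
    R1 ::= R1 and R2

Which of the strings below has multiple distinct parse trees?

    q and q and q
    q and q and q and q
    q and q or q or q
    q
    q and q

q and q and q: 1 tree
q and q and q and q: 1 tree
q and q or q or q: 4 trees
q: 1 tree
q and q: 1 tree

q and q or q or q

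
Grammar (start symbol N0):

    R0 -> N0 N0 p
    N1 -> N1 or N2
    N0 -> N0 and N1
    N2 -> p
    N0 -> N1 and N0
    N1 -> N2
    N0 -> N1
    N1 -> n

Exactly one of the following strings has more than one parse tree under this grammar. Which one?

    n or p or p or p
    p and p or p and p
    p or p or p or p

n or p or p or p: 1 tree
p and p or p and p: 4 trees
p or p or p or p: 1 tree

p and p or p and p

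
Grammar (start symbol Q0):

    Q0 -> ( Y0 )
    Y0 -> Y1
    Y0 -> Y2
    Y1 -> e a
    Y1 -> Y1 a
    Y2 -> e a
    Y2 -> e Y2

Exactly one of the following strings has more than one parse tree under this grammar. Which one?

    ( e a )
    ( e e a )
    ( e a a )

( e a ): 2 trees
( e e a ): 1 tree
( e a a ): 1 tree

( e a )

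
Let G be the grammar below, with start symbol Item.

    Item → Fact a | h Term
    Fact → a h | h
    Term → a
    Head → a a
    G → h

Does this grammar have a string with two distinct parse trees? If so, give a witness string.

Ambiguous

Witness: h a

Derivation 1: Item ⇒ Fact a ⇒ h a
Derivation 2: Item ⇒ h Term ⇒ h a

Two distinct leftmost derivations for the same string.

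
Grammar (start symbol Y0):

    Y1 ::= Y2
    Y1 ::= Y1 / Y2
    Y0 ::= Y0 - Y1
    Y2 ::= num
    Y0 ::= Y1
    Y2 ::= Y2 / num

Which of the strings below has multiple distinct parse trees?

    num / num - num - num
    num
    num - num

num / num - num - num: 2 trees
num: 1 tree
num - num: 1 tree

num / num - num - num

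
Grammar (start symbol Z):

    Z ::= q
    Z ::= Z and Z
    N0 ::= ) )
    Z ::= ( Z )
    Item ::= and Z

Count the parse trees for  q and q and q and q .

5

Parse trees for q and q and q and q:
  [Z [Z q] and [Z [Z q] and [Z [Z q] and [Z q]]]]
  [Z [Z q] and [Z [Z [Z q] and [Z q]] and [Z q]]]
  [Z [Z [Z q] and [Z q]] and [Z [Z q] and [Z q]]]
  [Z [Z [Z q] and [Z [Z q] and [Z q]]] and [Z q]]
  [Z [Z [Z [Z q] and [Z q]] and [Z q]] and [Z q]]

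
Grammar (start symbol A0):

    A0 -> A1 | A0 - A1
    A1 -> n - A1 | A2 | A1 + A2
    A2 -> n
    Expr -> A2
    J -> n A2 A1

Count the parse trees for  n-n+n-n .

3

Parse trees for n-n+n-n:
  [A0 [A0 [A1 n - [A1 [A1 [A2 n]] + [A2 n]]]] - [A1 [A2 n]]]
  [A0 [A0 [A1 [A1 n - [A1 [A2 n]]] + [A2 n]]] - [A1 [A2 n]]]
  [A0 [A0 [A0 [A1 [A2 n]]] - [A1 [A1 [A2 n]] + [A2 n]]] - [A1 [A2 n]]]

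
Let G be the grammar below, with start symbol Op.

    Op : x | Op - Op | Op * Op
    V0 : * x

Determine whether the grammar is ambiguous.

Ambiguous

Witness: x * x * x

Derivation 1: Op ⇒ Op * Op ⇒ x * Op ⇒ x * Op * Op ⇒ x * x * Op ⇒ x * x * x
Derivation 2: Op ⇒ Op * Op ⇒ Op * Op * Op ⇒ x * Op * Op ⇒ x * x * Op ⇒ x * x * x

Two distinct leftmost derivations for the same string.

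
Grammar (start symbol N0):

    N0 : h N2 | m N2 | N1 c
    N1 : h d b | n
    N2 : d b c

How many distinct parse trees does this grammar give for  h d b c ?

Parse trees for h d b c:
  [N0 h [N2 d b c]]
  [N0 [N1 h d b] c]

2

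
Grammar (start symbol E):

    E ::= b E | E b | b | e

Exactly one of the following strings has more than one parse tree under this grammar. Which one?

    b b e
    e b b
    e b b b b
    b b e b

b b e: 1 tree
e b b: 1 tree
e b b b b: 1 tree
b b e b: 3 trees

b b e b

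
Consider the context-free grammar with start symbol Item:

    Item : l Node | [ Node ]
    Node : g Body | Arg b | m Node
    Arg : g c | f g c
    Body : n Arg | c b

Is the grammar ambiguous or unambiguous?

Ambiguous

Witness: l g c b

Derivation 1: Item ⇒ l Node ⇒ l g Body ⇒ l g c b
Derivation 2: Item ⇒ l Node ⇒ l Arg b ⇒ l g c b

Two distinct leftmost derivations for the same string.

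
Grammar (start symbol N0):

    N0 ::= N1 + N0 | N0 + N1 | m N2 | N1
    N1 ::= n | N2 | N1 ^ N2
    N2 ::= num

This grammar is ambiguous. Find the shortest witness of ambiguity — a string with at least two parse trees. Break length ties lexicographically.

length 1: no string has ≥2 trees
length 2: no string has ≥2 trees
length 3: n + n has 2 parse trees

Two derivations of n + n:
  N0 ⇒ N1 + N0 ⇒ n + N0 ⇒ n + N1 ⇒ n + n
  N0 ⇒ N0 + N1 ⇒ N1 + N1 ⇒ n + N1 ⇒ n + n

n + n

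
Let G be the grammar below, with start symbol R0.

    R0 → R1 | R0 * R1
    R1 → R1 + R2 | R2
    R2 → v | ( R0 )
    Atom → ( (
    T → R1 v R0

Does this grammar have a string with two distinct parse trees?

Only R0, R1, R2 are reachable from R0; ignoring the rest: The grammar is stratified — R0 handles '*' (left-recursive), R1 handles '+', R2 atoms. Each operator has a fixed associativity and precedence level, so every string has one parse.

Unambiguous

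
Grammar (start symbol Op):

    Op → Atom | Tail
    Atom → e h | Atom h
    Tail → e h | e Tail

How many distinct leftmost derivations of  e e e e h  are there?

Parse trees for e e e e h:
  [Op [Tail e [Tail e [Tail e [Tail e h]]]]]

1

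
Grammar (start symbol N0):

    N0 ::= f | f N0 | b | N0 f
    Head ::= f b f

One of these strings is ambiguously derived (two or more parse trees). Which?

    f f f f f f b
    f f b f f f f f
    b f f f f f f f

f f f f f f b: 1 tree
f f b f f f f f: 21 trees
b f f f f f f f: 1 tree

f f b f f f f f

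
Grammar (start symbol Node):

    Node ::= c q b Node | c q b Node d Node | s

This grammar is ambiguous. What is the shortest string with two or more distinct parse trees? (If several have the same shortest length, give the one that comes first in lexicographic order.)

length 1: no string has ≥2 trees
length 4: no string has ≥2 trees
length 6: no string has ≥2 trees
length 7: no string has ≥2 trees
length 9: c q b c q b s d s has 2 parse trees

Two derivations of c q b c q b s d s:
  Node ⇒ c q b Node ⇒ c q b c q b Node d Node ⇒ c q b c q b s d Node ⇒ c q b c q b s d s
  Node ⇒ c q b Node d Node ⇒ c q b c q b Node d Node ⇒ c q b c q b s d Node ⇒ c q b c q b s d s

c q b c q b s d s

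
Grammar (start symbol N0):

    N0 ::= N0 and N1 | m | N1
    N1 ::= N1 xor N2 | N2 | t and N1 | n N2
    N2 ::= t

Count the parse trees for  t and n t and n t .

Parse trees for t and n t and n t:
  [N0 [N0 [N0 [N1 [N2 t]]] and [N1 n [N2 t]]] and [N1 n [N2 t]]]
  [N0 [N0 [N1 t and [N1 n [N2 t]]]] and [N1 n [N2 t]]]

2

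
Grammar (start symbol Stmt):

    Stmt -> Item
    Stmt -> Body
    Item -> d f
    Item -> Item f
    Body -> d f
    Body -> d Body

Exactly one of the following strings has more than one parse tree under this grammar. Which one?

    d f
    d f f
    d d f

d f

d f: 2 trees
d f f: 1 tree
d d f: 1 tree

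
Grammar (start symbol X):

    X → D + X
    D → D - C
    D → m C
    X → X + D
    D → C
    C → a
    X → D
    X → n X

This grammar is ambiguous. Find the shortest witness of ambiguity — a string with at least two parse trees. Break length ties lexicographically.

a + a

length 1: no string has ≥2 trees
length 2: no string has ≥2 trees
length 3: a + a has 2 parse trees

Two derivations of a + a:
  X ⇒ D + X ⇒ C + X ⇒ a + X ⇒ a + D ⇒ a + C ⇒ a + a
  X ⇒ X + D ⇒ D + D ⇒ C + D ⇒ a + D ⇒ a + C ⇒ a + a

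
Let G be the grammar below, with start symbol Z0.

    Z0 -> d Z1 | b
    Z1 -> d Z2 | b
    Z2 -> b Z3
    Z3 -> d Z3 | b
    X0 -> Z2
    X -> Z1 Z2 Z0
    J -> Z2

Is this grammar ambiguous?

Only Z0, Z1, Z2, Z3 are reachable from Z0; ignoring the rest: Restricted to the reachable nonterminals, every rule has the form A → t or A → t B, and no two rules for the same A share a first terminal. The grammar encodes a DFA — one run per string.

Unambiguous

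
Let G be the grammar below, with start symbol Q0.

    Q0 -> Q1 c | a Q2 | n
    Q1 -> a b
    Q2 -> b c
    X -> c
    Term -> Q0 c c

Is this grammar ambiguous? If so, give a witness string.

Witness: a b c

Derivation 1: Q0 ⇒ Q1 c ⇒ a b c
Derivation 2: Q0 ⇒ a Q2 ⇒ a b c

Two distinct leftmost derivations for the same string.

Ambiguous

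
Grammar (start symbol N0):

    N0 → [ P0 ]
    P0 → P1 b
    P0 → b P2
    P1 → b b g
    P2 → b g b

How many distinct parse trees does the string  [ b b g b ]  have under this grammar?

Parse trees for [ b b g b ]:
  [N0 [ [P0 [P1 b b g] b] ]]
  [N0 [ [P0 b [P2 b g b]] ]]

2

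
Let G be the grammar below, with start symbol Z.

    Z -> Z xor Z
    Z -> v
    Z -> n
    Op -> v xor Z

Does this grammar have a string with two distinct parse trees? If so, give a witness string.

Witness: n xor n xor n

Derivation 1: Z ⇒ Z xor Z ⇒ Z xor Z xor Z ⇒ n xor Z xor Z ⇒ n xor n xor Z ⇒ n xor n xor n
Derivation 2: Z ⇒ Z xor Z ⇒ n xor Z ⇒ n xor Z xor Z ⇒ n xor n xor Z ⇒ n xor n xor n

Two distinct leftmost derivations for the same string.

Ambiguous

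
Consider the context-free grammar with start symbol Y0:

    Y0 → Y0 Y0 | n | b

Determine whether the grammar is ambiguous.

Ambiguous

Witness: b b b

Derivation 1: Y0 ⇒ Y0 Y0 ⇒ Y0 Y0 Y0 ⇒ b Y0 Y0 ⇒ b b Y0 ⇒ b b b
Derivation 2: Y0 ⇒ Y0 Y0 ⇒ b Y0 ⇒ b Y0 Y0 ⇒ b b Y0 ⇒ b b b

Two distinct leftmost derivations for the same string.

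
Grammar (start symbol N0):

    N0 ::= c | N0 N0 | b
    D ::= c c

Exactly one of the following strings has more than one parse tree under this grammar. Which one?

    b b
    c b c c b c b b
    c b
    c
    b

c b c c b c b b

b b: 1 tree
c b c c b c b b: 429 trees
c b: 1 tree
c: 1 tree
b: 1 tree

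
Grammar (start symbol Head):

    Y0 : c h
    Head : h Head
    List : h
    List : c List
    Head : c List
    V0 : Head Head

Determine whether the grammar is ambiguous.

(V0, Y0 are unreachable from Head, so their rules don't affect L(Head).) Each reachable nonterminal has at most one production per leading terminal, and all productions are right-linear; the derivation is determined token-by-token.

Unambiguous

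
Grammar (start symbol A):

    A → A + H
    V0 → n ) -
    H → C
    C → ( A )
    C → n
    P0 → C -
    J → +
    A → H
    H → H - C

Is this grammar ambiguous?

Only A, H, C are reachable from A; ignoring the rest: The grammar is stratified — A handles '+' (left-recursive), H handles '-', C atoms. Each operator has a fixed associativity and precedence level, so every string has one parse.

Unambiguous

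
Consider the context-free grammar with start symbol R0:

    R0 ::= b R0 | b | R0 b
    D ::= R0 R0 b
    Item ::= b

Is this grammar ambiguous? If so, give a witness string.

Witness: b b

Derivation 1: R0 ⇒ b R0 ⇒ b b
Derivation 2: R0 ⇒ R0 b ⇒ b b

Two distinct leftmost derivations for the same string.

Ambiguous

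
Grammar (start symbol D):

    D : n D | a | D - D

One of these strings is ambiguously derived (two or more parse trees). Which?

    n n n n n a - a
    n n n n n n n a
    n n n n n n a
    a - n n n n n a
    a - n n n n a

n n n n n a - a: 6 trees
n n n n n n n a: 1 tree
n n n n n n a: 1 tree
a - n n n n n a: 1 tree
a - n n n n a: 1 tree

n n n n n a - a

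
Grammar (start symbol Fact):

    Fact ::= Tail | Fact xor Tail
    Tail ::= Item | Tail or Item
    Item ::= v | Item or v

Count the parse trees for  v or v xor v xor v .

Parse trees for v or v xor v xor v:
  [Fact [Fact [Fact [Tail [Item [Item v] or v]]] xor [Tail [Item v]]] xor [Tail [Item v]]]
  [Fact [Fact [Fact [Tail [Tail [Item v]] or [Item v]]] xor [Tail [Item v]]] xor [Tail [Item v]]]

2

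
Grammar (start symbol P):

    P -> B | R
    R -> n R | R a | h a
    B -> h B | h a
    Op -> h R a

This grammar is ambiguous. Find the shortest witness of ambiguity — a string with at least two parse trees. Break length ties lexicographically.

length 2: h a has 2 parse trees

Two derivations of h a:
  P ⇒ B ⇒ h a
  P ⇒ R ⇒ h a

h a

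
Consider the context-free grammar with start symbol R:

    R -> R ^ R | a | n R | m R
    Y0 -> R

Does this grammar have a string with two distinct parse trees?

Witness: m a ^ a

Derivation 1: R ⇒ R ^ R ⇒ m R ^ R ⇒ m a ^ R ⇒ m a ^ a
Derivation 2: R ⇒ m R ⇒ m R ^ R ⇒ m a ^ R ⇒ m a ^ a

Two distinct leftmost derivations for the same string.

Ambiguous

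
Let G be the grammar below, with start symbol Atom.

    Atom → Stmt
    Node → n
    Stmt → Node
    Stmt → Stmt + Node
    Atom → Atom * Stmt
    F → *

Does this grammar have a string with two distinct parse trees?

(F is unreachable from Atom, so its rules don't affect L(Atom).) This is a standard precedence ladder (Atom over Stmt over Node), with each level left-recursive on its own operator ('*' at Atom, '+' at Stmt). That structure is LR(1), hence unambiguous.

Unambiguous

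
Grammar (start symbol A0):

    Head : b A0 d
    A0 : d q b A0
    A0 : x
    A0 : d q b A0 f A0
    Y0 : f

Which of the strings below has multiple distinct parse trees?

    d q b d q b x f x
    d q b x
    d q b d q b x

d q b d q b x f x: 2 trees
d q b x: 1 tree
d q b d q b x: 1 tree

d q b d q b x f x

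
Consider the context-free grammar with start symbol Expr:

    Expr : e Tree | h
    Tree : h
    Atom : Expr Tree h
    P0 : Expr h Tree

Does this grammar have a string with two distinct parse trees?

Only Expr, Tree are reachable from Expr; ignoring the rest: The reachable rules are right-linear with at most one rule per (nonterminal, next-terminal) pair. Each input token forces the next rule, so parsing is deterministic.

Unambiguous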